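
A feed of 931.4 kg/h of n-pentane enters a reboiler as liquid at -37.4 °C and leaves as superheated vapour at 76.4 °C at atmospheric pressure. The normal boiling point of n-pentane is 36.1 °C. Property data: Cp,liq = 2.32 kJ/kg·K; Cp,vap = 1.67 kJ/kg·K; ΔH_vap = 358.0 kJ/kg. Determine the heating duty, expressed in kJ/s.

liquid -37.4→36.1 °C: 170.52 kJ/kg
vaporisation at 36.1 °C: 358 kJ/kg
vapour 36.1→76.4 °C: 67.301 kJ/kg
Δh = 170.52 + 358 + 67.301 = 595.82 kJ/kg
Q = ṁ·Δh = 931.4 kg/h × 595.82 kJ/kg = 554950 kJ/h
|Q| = 154.15 kW

Q = 154 kJ/s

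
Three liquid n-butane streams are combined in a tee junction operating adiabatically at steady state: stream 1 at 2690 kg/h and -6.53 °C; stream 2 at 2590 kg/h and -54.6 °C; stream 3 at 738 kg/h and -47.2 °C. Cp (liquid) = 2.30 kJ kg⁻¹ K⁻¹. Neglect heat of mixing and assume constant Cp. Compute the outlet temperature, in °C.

Energy balance with Q = 0: Σ ṁᵢCp,ᵢ(T_out − Tᵢ) = 0
T_out = Σ ṁᵢCp,ᵢTᵢ / Σ ṁᵢCp,ᵢ
      = -445770 / 13841 = -32.206 °C

T_out = -32.2 °C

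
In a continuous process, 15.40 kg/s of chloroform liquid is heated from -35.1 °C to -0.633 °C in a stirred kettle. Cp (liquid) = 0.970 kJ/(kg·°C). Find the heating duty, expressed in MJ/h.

Q = 1850 MJ/h

Q = ṁ·Cp·ΔT = 15.40 × 0.970 × (-0.633 − -35.1) = 514.87 kJ/s
Heating duty = 1853.5 MJ/h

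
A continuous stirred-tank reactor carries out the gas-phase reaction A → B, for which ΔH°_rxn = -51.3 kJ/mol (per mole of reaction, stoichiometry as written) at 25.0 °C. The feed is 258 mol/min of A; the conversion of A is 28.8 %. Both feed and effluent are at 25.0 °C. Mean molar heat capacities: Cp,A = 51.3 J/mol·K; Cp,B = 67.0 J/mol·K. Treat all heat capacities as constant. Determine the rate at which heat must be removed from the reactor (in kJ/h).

Q_out = 229000 kJ/h

Extent of reaction ξ = 0.288 × 258 = 74.304 mol/min
Reaction term: ξ·ΔH°_rxn = 74.304 × -51.3 = -3811.8 kJ/min
Q = ΔH = -3811.8 kJ/min = -63.53 kW
Heat removed = 228710 kJ/h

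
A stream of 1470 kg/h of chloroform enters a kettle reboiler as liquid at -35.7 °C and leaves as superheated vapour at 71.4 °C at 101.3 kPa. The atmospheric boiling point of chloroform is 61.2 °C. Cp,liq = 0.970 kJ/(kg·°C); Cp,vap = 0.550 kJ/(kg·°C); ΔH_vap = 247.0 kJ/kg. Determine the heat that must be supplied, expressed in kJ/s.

liquid -35.7→61.2 °C: 93.993 kJ/kg
vaporisation at 61.2 °C: 247 kJ/kg
vapour 61.2→71.4 °C: 5.61 kJ/kg
Δh = 93.993 + 247 + 5.61 = 346.6 kJ/kg
Q = ṁ·Δh = 1470 kg/h × 346.6 kJ/kg = 509510 kJ/h
|Q| = 141.53 kW

Q = 142 kJ/s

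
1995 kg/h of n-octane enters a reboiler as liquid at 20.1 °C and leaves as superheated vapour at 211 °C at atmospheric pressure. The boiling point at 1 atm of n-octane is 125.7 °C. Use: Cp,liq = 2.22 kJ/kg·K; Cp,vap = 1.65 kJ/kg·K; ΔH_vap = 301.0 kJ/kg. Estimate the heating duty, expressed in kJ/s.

Q = 375 kJ/s

liquid 20.1→125.7 °C: 234.43 kJ/kg
vaporisation at 125.7 °C: 301 kJ/kg
vapour 125.7→211 °C: 140.74 kJ/kg
Δh = 234.43 + 301 + 140.74 = 676.18 kJ/kg
Q = ṁ·Δh = 1995 kg/h × 676.18 kJ/kg = 1.349e+06 kJ/h
|Q| = 374.71 kW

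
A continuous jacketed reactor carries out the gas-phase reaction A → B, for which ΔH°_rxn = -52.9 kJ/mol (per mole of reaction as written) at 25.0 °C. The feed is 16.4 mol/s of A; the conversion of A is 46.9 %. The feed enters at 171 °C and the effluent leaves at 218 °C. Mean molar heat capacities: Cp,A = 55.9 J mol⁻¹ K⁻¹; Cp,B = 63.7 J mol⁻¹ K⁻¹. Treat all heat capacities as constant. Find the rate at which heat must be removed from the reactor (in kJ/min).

Extent of reaction ξ = 0.469 × 16.4 = 7.6916 mol/s
Reaction term: ξ·ΔH°_rxn = 7.6916 × -52.9 = -406.89 kJ/s
Sensible, feed 171→25 °C: -133.85 kJ/s
Outlet flows (mol/s): A 8.7084, B 7.6916
Sensible, products 25→218 °C: 188.51 kJ/s
Q = ΔH = -352.22 kJ/s = -352.22 kW
Heat removed = 21133 kJ/min

Q_out = 21100 kJ/min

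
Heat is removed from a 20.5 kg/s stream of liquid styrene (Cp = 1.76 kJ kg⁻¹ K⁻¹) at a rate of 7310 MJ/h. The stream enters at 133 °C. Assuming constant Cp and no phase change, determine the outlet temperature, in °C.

T_out = 76.7 °C

Q = 7310 MJ/h = 2030.6 kJ/s
ΔT = Q/(ṁ·Cp) = 2030.6/(20.5×1.76) = 56.279 K
T_out = 133 − 56.279 = 76.721 °C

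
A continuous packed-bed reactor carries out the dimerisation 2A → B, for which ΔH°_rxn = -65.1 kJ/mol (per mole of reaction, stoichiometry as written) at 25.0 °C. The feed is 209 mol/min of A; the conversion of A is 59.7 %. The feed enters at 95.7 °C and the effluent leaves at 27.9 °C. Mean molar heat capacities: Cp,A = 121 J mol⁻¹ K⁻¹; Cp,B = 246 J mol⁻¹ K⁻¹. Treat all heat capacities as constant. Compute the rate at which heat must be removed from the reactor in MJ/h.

Extent of reaction ξ = 0.597 × 209 / 2 = 62.386 mol/min
Reaction term: ξ·ΔH°_rxn = 62.386 × -65.1 = -4061.4 kJ/min
Sensible, feed 95.7→25 °C: -1787.9 kJ/min
Outlet flows (mol/min): A 84.227, B 62.386
Sensible, products 25→27.9 °C: 74.062 kJ/min
Q = ΔH = -5775.2 kJ/min = -96.254 kW
Heat removed = 346.51 MJ/h

Q_out = 347 MJ/h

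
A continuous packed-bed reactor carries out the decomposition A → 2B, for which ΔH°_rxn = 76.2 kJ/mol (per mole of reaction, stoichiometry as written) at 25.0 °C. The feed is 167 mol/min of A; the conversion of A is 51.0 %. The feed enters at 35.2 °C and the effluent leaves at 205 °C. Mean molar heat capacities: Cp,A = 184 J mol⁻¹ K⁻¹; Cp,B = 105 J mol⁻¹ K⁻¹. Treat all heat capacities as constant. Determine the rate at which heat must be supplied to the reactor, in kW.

Extent of reaction ξ = 0.510 × 167 = 85.17 mol/min
Reaction term: ξ·ΔH°_rxn = 85.17 × 76.2 = 6490 kJ/min
Sensible, feed 35.2→25 °C: -313.43 kJ/min
Outlet flows (mol/min): A 81.83, B 170.34
Sensible, products 25→205 °C: 5929.6 kJ/min
Q = ΔH = 12106 kJ/min = 201.77 kW
Heat supplied = 201.77 kW

Q_in = 202 kW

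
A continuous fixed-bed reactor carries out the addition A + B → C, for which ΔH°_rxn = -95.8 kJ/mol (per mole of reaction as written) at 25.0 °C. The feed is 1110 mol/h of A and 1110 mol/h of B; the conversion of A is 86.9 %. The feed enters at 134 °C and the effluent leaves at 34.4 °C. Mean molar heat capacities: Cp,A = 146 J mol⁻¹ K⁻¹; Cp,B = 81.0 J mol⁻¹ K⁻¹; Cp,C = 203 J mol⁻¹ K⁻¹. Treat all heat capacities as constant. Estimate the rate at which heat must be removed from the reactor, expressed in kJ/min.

Q_out = 1960 kJ/min

Extent of reaction ξ = 0.869 × 1110 = 964.59 mol/h
Reaction term: ξ·ΔH°_rxn = 964.59 × -95.8 = -92408 kJ/h
Sensible, feed 134→25 °C: -27465 kJ/h
Outlet flows (mol/h): A 145.41, B 145.41, C 964.59
Sensible, products 25→34.4 °C: 2150.9 kJ/h
Q = ΔH = -117720 kJ/h = -32.7 kW
Heat removed = 1962 kJ/min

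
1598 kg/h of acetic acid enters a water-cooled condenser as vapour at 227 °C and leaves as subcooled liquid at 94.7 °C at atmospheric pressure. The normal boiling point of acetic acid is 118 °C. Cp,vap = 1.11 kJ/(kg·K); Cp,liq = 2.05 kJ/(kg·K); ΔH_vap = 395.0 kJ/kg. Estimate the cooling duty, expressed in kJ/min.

vapour 227→118 °C: -120.99 kJ/kg
condensation at 118 °C: -395 kJ/kg
liquid 118→94.7 °C: -47.765 kJ/kg
Δh = -120.99 + -395 + -47.765 = -563.75 kJ/kg
Q = ṁ·Δh = 1598 kg/h × -563.75 kJ/kg = -900880 kJ/h
|Q| = 250.24 kW = 15015 kJ/min

Q_c = 15000 kJ/min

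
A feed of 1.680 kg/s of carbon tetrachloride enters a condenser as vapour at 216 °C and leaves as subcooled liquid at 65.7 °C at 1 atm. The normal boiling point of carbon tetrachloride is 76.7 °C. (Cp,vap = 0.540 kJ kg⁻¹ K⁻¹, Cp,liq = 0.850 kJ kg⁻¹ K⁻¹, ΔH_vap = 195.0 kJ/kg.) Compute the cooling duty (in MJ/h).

Q_c = 1690 MJ/h

vapour 216→76.7 °C: -75.222 kJ/kg
condensation at 76.7 °C: -195 kJ/kg
liquid 76.7→65.7 °C: -9.35 kJ/kg
Δh = -75.222 + -195 + -9.35 = -279.57 kJ/kg
Q = ṁ·Δh = 1.680 kg/s × -279.57 kJ/kg = -469.68 kJ/s
|Q| = 469.68 kW = 1690.9 MJ/h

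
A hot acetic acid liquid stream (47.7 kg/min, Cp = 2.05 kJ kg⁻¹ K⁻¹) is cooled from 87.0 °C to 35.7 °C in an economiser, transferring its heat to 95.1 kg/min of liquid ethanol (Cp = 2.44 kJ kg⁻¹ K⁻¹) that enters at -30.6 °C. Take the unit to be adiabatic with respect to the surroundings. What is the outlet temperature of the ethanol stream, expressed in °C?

Heat released by hot stream: Q = 47.7 × 2.05 × (87.0 − 35.7) = 5016.4 kJ/min
Energy balance on cold side (adiabatic exchanger): Q = ṁ_c·Cp_c·(T_c,out − T_c,in)
T_c,out = -30.6 + 5016.4/(95.1 × 2.44) = -8.9818 °C

T_c,out = -8.98 °C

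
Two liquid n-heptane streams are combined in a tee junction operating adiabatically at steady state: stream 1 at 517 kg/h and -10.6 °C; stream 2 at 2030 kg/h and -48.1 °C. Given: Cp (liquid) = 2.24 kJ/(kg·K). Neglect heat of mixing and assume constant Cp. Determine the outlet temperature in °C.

T_out = -40.5 °C

Energy balance with Q = 0: Σ ṁᵢCp,ᵢ(T_out − Tᵢ) = 0
Σ ṁᵢCp,ᵢTᵢ = 517×2.24×-10.6 + 2030×2.24×-48.1 = -231000
Σ ṁᵢCp,ᵢ = 517×2.24 + 2030×2.24 = 5705.3
T_out = -231000 / 5705.3 = -40.488 °C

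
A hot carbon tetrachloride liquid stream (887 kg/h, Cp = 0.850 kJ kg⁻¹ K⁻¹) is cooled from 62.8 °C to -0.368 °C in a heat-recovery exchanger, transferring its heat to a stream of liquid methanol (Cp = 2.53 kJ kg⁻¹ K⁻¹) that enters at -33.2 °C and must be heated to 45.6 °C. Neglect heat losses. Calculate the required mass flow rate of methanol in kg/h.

ṁ_c = 239 kg/h

Heat released by hot stream: Q = 887 × 0.850 × (62.8 − -0.368) = 47626 kJ/h
Energy balance on cold side (adiabatic exchanger): Q = ṁ_c·Cp_c·(T_c,out − T_c,in)
ṁ_c = 47626 / [2.53 × (45.6 − -33.2)] = 238.89 kg/h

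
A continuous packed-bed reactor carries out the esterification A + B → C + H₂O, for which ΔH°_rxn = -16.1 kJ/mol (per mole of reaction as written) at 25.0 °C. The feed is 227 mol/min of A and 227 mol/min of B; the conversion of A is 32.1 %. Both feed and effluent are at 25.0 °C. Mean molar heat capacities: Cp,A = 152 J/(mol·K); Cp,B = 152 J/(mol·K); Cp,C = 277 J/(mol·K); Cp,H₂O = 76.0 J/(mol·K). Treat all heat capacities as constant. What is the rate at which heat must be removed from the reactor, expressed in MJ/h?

Q_out = 70.4 MJ/h

Extent of reaction ξ = 0.321 × 227 = 72.867 mol/min
Reaction term: ξ·ΔH°_rxn = 72.867 × -16.1 = -1173.2 kJ/min
Q = ΔH = -1173.2 kJ/min = -19.553 kW
Heat removed = 70.39 MJ/h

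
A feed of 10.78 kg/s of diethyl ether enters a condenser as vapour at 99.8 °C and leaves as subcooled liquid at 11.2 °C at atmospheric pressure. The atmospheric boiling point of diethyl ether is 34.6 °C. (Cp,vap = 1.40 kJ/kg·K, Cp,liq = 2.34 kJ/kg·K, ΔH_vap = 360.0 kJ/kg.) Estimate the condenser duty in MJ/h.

Q_c = 19600 MJ/h

vapour 99.8→34.6 °C: -91.28 kJ/kg
condensation at 34.6 °C: -360 kJ/kg
liquid 34.6→11.2 °C: -54.756 kJ/kg
Δh = -91.28 + -360 + -54.756 = -506.04 kJ/kg
Q = ṁ·Δh = 10.78 kg/s × -506.04 kJ/kg = -5455.1 kJ/s
|Q| = 5455.1 kW = 19638 MJ/h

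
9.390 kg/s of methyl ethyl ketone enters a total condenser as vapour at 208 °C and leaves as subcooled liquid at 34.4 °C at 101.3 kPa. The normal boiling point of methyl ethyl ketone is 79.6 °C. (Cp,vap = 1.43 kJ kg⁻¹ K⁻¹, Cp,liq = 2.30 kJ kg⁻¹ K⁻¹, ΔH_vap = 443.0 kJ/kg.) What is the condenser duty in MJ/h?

Q_c = 24700 MJ/h

vapour 208→79.6 °C: -183.61 kJ/kg
condensation at 79.6 °C: -443 kJ/kg
liquid 79.6→34.4 °C: -103.96 kJ/kg
Δh = -183.61 + -443 + -103.96 = -730.57 kJ/kg
Q = ṁ·Δh = 9.390 kg/s × -730.57 kJ/kg = -6860.1 kJ/s
|Q| = 6860.1 kW = 24696 MJ/h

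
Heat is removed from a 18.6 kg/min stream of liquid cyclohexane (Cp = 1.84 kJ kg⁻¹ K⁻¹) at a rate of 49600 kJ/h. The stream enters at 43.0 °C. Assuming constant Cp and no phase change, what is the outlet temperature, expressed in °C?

Q = 49600 kJ/h = 826.67 kJ/min
ΔT = Q/(ṁ·Cp) = 826.67/(18.6×1.84) = 24.155 K
T_out = 43.0 − 24.155 = 18.845 °C

T_out = 18.8 °C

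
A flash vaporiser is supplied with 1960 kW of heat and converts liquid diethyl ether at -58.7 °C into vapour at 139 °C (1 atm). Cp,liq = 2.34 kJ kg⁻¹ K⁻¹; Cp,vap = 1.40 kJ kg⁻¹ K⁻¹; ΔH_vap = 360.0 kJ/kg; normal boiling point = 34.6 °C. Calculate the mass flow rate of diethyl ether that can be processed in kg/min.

ṁ = 162 kg/min

Δh = 2.34×(34.6−-58.7) + 360.0 + 1.40×(139−34.6) = 724.48 kJ/kg
Q = 1960 kW = 1960 kJ/s = 117600 kJ/min
ṁ = Q/Δh = 117600 / 724.48 = 162.32 kg/min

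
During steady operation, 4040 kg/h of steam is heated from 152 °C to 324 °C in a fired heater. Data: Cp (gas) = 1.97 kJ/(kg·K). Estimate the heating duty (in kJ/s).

Q = 380 kJ/s

Q = ṁ·Cp·ΔT = 4040 × 1.97 × (324 − 152) = 1.3689e+06 kJ/h
Converting: 1.3689e+06 / 3600 s = 380.25 kW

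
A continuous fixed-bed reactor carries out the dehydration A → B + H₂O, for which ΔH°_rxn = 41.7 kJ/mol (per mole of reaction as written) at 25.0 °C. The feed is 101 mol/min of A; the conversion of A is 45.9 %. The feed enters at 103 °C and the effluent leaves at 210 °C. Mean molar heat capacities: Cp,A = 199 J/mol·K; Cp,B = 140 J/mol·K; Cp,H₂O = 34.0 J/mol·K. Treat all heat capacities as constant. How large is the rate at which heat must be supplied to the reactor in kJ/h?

Q_in = 232000 kJ/h

Extent of reaction ξ = 0.459 × 101 = 46.359 mol/min
Reaction term: ξ·ΔH°_rxn = 46.359 × 41.7 = 1933.2 kJ/min
Sensible, feed 103→25 °C: -1567.7 kJ/min
Outlet flows (mol/min): A 54.641, B 46.359, H₂O 46.359
Sensible, products 25→210 °C: 3503.9 kJ/min
Q = ΔH = 3869.4 kJ/min = 64.489 kW
Heat supplied = 232160 kJ/h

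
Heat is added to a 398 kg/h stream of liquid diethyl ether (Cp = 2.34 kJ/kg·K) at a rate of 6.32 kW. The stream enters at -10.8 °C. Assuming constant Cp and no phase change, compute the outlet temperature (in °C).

T_out = 13.6 °C

Q = 6.32 kW = 22752 kJ/h
ΔT = Q/(ṁ·Cp) = 22752/(398×2.34) = 24.43 K
T_out = -10.8 + 24.43 = 13.63 °C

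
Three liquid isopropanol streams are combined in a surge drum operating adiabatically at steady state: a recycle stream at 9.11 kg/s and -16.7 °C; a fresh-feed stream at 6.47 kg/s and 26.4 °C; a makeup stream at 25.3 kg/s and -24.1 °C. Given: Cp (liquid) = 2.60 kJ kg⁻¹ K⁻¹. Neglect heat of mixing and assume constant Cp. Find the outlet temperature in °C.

T_out = -14.5 °C

Energy balance with Q = 0: Σ ṁᵢCp,ᵢ(T_out − Tᵢ) = 0
Σ ṁᵢCp,ᵢTᵢ = 9.11×2.60×-16.7 + 6.47×2.60×26.4 + 25.3×2.60×-24.1 = -1536.8
Σ ṁᵢCp,ᵢ = 9.11×2.60 + 6.47×2.60 + 25.3×2.60 = 106.29
T_out = -1536.8 / 106.29 = -14.458 °C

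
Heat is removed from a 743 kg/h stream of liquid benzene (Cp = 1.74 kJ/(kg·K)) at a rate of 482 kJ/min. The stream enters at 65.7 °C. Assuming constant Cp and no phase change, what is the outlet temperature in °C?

T_out = 43.3 °C

Q = 482 kJ/min = 28920 kJ/h
ΔT = Q/(ṁ·Cp) = 28920/(743×1.74) = 22.37 K
T_out = 65.7 − 22.37 = 43.33 °C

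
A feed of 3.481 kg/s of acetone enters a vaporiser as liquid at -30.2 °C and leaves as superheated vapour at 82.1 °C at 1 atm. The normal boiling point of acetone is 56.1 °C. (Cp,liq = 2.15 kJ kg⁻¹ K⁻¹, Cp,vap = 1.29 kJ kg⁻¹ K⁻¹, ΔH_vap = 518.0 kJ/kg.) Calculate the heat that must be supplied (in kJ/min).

liquid -30.2→56.1 °C: 185.54 kJ/kg
vaporisation at 56.1 °C: 518 kJ/kg
vapour 56.1→82.1 °C: 33.54 kJ/kg
Δh = 185.54 + 518 + 33.54 = 737.09 kJ/kg
Q = ṁ·Δh = 3.481 kg/s × 737.09 kJ/kg = 2565.8 kJ/s
|Q| = 2565.8 kW = 153950 kJ/min

Q = 154000 kJ/min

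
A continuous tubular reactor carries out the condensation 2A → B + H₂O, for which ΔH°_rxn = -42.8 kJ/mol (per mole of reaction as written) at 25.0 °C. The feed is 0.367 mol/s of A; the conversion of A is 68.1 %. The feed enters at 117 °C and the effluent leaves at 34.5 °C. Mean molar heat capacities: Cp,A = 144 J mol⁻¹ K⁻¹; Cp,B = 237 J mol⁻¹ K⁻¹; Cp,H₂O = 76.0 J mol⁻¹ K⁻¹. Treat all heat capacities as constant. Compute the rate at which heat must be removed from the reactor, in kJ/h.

Q_out = 34800 kJ/h

Extent of reaction ξ = 0.681 × 0.367 / 2 = 0.12496 mol/s
Reaction term: ξ·ΔH°_rxn = 0.12496 × -42.8 = -5.3484 kJ/s
Sensible, feed 117→25 °C: -4.862 kJ/s
Outlet flows (mol/s): A 0.11707, B 0.12496, H₂O 0.12496
Sensible, products 25→34.5 °C: 0.53173 kJ/s
Q = ΔH = -9.6787 kJ/s = -9.6787 kW
Heat removed = 34843 kJ/h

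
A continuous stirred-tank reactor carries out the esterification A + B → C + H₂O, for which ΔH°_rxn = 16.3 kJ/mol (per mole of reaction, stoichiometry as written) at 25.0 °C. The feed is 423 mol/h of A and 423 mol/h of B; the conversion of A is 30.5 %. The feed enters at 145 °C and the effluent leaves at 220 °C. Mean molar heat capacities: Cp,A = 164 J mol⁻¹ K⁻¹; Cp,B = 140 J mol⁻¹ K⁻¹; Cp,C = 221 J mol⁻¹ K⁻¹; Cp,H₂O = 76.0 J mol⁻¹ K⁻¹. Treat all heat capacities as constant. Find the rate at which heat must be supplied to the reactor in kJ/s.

Extent of reaction ξ = 0.305 × 423 = 129.01 mol/h
Reaction term: ξ·ΔH°_rxn = 129.01 × 16.3 = 2102.9 kJ/h
Sensible, feed 145→25 °C: -15431 kJ/h
Outlet flows (mol/h): A 293.99, B 293.99, C 129.01, H₂O 129.01
Sensible, products 25→220 °C: 24899 kJ/h
Q = ΔH = 11571 kJ/h = 3.2142 kW
Heat supplied = 3.2142 kJ/s

Q_in = 3.21 kJ/s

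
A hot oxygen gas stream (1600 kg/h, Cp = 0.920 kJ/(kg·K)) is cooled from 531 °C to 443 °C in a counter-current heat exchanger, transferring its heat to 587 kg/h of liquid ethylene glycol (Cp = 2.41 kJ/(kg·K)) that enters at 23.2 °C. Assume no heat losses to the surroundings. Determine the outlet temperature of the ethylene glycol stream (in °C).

T_c,out = 115 °C

Heat released by hot stream: Q = 1600 × 0.920 × (531 − 443) = 129540 kJ/h
Energy balance on cold side (adiabatic exchanger): Q = ṁ_c·Cp_c·(T_c,out − T_c,in)
T_c,out = 23.2 + 129540/(587 × 2.41) = 114.77 °C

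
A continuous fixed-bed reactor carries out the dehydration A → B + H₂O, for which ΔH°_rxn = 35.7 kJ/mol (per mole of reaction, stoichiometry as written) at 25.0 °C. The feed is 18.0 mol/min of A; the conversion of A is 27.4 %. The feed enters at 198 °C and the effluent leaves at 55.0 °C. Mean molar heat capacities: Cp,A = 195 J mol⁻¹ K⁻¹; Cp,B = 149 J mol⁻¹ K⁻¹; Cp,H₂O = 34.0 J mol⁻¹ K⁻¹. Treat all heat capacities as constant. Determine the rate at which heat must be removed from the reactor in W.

Extent of reaction ξ = 0.274 × 18.0 = 4.932 mol/min
Reaction term: ξ·ΔH°_rxn = 4.932 × 35.7 = 176.07 kJ/min
Sensible, feed 198→25 °C: -607.23 kJ/min
Outlet flows (mol/min): A 13.068, B 4.932, H₂O 4.932
Sensible, products 25→55.0 °C: 103.52 kJ/min
Q = ΔH = -327.63 kJ/min = -5.4606 kW
Heat removed = 5460.6 W

Q_out = 5460 W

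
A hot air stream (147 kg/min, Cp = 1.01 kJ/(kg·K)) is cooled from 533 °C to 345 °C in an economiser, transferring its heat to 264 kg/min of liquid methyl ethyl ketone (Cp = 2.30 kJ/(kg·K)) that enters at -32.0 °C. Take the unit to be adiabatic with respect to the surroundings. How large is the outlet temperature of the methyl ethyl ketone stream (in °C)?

Heat released by hot stream: Q = 147 × 1.01 × (533 − 345) = 27912 kJ/min
Energy balance on cold side (adiabatic exchanger): Q = ṁ_c·Cp_c·(T_c,out − T_c,in)
T_c,out = -32.0 + 27912/(264 × 2.30) = 13.969 °C

T_c,out = 14.0 °C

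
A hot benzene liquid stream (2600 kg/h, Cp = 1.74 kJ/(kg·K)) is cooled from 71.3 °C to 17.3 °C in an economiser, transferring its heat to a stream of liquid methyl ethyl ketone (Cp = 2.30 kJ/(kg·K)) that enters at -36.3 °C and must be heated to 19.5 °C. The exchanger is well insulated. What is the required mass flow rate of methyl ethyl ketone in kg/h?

ṁ_c = 1900 kg/h

Heat released by hot stream: Q = 2600 × 1.74 × (71.3 − 17.3) = 244300 kJ/h
Energy balance on cold side (adiabatic exchanger): Q = ṁ_c·Cp_c·(T_c,out − T_c,in)
ṁ_c = 244300 / [2.30 × (19.5 − -36.3)] = 1903.5 kg/h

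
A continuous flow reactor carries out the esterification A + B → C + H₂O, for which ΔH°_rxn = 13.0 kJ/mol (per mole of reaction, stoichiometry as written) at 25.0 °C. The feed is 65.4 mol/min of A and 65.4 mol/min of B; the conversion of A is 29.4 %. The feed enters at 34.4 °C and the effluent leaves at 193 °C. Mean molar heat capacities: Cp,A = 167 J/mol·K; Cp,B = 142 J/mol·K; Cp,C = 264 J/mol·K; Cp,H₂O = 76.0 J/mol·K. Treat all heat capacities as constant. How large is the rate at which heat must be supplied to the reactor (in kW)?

Extent of reaction ξ = 0.294 × 65.4 = 19.228 mol/min
Reaction term: ξ·ΔH°_rxn = 19.228 × 13.0 = 249.96 kJ/min
Sensible, feed 34.4→25 °C: -189.96 kJ/min
Outlet flows (mol/min): A 46.172, B 46.172, C 19.228, H₂O 19.228
Sensible, products 25→193 °C: 3495.2 kJ/min
Q = ΔH = 3555.2 kJ/min = 59.253 kW
Heat supplied = 59.253 kW

Q_in = 59.3 kW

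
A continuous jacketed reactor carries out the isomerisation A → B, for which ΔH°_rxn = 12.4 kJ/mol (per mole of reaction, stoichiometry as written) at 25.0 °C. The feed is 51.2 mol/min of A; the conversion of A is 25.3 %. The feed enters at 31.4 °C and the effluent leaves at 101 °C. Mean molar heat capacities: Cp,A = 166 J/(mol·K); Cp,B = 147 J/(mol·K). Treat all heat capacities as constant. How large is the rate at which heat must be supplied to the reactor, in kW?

Extent of reaction ξ = 0.253 × 51.2 = 12.954 mol/min
Reaction term: ξ·ΔH°_rxn = 12.954 × 12.4 = 160.62 kJ/min
Sensible, feed 31.4→25 °C: -54.395 kJ/min
Outlet flows (mol/min): A 38.246, B 12.954
Sensible, products 25→101 °C: 627.23 kJ/min
Q = ΔH = 733.46 kJ/min = 12.224 kW
Heat supplied = 12.224 kW

Q_in = 12.2 kW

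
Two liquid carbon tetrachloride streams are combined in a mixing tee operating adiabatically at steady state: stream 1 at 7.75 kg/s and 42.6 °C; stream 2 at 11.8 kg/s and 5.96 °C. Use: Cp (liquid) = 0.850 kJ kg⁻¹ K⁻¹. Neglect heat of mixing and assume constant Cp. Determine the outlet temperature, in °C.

Energy balance with Q = 0: Σ ṁᵢCp,ᵢ(T_out − Tᵢ) = 0
T_out = Σ ṁᵢCp,ᵢTᵢ / Σ ṁᵢCp,ᵢ
      = 340.41 / 16.617 = 20.485 °C

T_out = 20.5 °C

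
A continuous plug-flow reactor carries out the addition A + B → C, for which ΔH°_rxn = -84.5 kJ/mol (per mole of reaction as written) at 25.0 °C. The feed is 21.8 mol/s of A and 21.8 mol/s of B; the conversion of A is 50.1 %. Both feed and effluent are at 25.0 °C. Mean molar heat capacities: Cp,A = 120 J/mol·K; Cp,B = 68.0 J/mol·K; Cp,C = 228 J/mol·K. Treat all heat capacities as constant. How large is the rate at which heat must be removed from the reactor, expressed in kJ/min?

Extent of reaction ξ = 0.501 × 21.8 = 10.922 mol/s
Reaction term: ξ·ΔH°_rxn = 10.922 × -84.5 = -922.89 kJ/s
Q = ΔH = -922.89 kJ/s = -922.89 kW
Heat removed = 55374 kJ/min

Q_out = 55400 kJ/min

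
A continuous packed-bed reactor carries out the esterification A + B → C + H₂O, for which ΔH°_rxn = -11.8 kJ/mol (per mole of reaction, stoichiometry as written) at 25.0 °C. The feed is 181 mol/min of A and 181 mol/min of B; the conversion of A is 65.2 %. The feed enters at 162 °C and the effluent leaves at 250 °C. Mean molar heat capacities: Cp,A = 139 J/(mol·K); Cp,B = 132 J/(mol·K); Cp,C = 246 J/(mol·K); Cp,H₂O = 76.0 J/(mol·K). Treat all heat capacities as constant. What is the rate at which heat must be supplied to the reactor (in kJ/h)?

Extent of reaction ξ = 0.652 × 181 = 118.01 mol/min
Reaction term: ξ·ΔH°_rxn = 118.01 × -11.8 = -1392.5 kJ/min
Sensible, feed 162→25 °C: -6720 kJ/min
Outlet flows (mol/min): A 62.988, B 62.988, C 118.01, H₂O 118.01
Sensible, products 25→250 °C: 12391 kJ/min
Q = ΔH = 4278.1 kJ/min = 71.302 kW
Heat supplied = 256690 kJ/h

Q_in = 257000 kJ/h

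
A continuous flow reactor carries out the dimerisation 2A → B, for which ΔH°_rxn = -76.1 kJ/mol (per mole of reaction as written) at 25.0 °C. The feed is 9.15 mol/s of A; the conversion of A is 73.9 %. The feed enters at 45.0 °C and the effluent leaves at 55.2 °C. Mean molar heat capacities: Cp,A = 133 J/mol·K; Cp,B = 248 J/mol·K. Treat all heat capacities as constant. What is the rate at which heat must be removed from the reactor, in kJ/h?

Q_out = 888000 kJ/h

Extent of reaction ξ = 0.739 × 9.15 / 2 = 3.3809 mol/s
Reaction term: ξ·ΔH°_rxn = 3.3809 × -76.1 = -257.29 kJ/s
Sensible, feed 45.0→25 °C: -24.339 kJ/s
Outlet flows (mol/s): A 2.3882, B 3.3809
Sensible, products 25→55.2 °C: 34.914 kJ/s
Q = ΔH = -246.71 kJ/s = -246.71 kW
Heat removed = 888170 kJ/h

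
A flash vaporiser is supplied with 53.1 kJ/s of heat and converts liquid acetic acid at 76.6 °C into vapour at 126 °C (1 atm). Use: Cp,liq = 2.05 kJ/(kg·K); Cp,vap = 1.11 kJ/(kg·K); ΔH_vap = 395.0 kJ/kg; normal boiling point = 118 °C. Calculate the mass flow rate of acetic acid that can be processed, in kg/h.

Δh = 2.05×(118−76.6) + 395.0 + 1.11×(126−118) = 488.75 kJ/kg
Q = 53.1 kJ/s = 53.1 kJ/s = 191160 kJ/h
ṁ = Q/Δh = 191160 / 488.75 = 391.12 kg/h

ṁ = 391 kg/h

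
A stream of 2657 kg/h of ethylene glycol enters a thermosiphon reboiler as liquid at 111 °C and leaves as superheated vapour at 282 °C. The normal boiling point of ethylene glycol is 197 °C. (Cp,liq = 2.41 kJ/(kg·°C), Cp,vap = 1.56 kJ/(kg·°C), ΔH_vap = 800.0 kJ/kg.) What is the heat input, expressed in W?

liquid 111→197 °C: 207.26 kJ/kg
vaporisation at 197 °C: 800 kJ/kg
vapour 197→282 °C: 132.6 kJ/kg
Δh = 207.26 + 800 + 132.6 = 1139.9 kJ/kg
Q = ṁ·Δh = 2657 kg/h × 1139.9 kJ/kg = 3.0286e+06 kJ/h
|Q| = 841.28 kW = 841280 W

Q = 841000 W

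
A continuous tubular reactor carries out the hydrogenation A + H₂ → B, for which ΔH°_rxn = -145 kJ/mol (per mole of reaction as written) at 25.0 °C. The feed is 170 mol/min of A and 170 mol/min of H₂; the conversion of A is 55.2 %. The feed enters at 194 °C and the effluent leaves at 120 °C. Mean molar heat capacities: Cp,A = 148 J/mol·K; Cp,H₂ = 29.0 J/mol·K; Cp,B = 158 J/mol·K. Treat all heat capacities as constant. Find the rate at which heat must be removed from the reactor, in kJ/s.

Q_out = 267 kJ/s

Extent of reaction ξ = 0.552 × 170 = 93.84 mol/min
Reaction term: ξ·ΔH°_rxn = 93.84 × -145 = -13607 kJ/min
Sensible, feed 194→25 °C: -5085.2 kJ/min
Outlet flows (mol/min): A 76.16, H₂ 76.16, B 93.84
Sensible, products 25→120 °C: 2689.2 kJ/min
Q = ΔH = -16003 kJ/min = -266.71 kW
Heat removed = 266.71 kJ/s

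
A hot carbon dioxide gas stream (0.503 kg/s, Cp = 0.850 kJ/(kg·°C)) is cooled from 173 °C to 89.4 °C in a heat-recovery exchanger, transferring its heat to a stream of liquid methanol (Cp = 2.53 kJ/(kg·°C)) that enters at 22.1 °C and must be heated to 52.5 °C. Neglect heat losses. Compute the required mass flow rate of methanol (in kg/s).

ṁ_c = 0.465 kg/s

Heat released by hot stream: Q = 0.503 × 0.850 × (173 − 89.4) = 35.743 kJ/s
Energy balance on cold side (adiabatic exchanger): Q = ṁ_c·Cp_c·(T_c,out − T_c,in)
ṁ_c = 35.743 / [2.53 × (52.5 − 22.1)] = 0.46473 kg/s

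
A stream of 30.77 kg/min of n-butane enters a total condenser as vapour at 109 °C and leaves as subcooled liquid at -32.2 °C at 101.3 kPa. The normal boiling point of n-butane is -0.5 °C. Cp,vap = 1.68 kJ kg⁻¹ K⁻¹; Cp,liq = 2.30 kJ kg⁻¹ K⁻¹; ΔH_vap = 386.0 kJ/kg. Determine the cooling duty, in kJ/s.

vapour 109→-0.5 °C: -183.96 kJ/kg
condensation at -0.5 °C: -386 kJ/kg
liquid -0.5→-32.2 °C: -72.91 kJ/kg
Δh = -183.96 + -386 + -72.91 = -642.87 kJ/kg
Q = ṁ·Δh = 30.77 kg/min × -642.87 kJ/kg = -19781 kJ/min
|Q| = 329.69 kW

Q_c = 330 kJ/s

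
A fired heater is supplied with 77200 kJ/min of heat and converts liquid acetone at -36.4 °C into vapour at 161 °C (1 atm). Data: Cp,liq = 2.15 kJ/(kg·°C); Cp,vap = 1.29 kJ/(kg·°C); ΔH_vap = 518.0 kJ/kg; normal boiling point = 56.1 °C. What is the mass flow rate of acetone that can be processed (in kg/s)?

Δh = 2.15×(56.1−-36.4) + 518.0 + 1.29×(161−56.1) = 852.2 kJ/kg
Q = 77200 kJ/min = 1286.7 kJ/s = 1286.7 kJ/s
ṁ = Q/Δh = 1286.7 / 852.2 = 1.5098 kg/s

ṁ = 1.51 kg/s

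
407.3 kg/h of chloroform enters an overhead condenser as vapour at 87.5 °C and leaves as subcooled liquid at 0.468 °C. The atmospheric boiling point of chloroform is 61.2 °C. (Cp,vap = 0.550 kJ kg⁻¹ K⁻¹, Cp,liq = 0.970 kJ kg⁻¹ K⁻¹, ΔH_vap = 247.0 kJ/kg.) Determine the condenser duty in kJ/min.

vapour 87.5→61.2 °C: -14.465 kJ/kg
condensation at 61.2 °C: -247 kJ/kg
liquid 61.2→0.468 °C: -58.91 kJ/kg
Δh = -14.465 + -247 + -58.91 = -320.38 kJ/kg
Q = ṁ·Δh = 407.3 kg/h × -320.38 kJ/kg = -130490 kJ/h
|Q| = 36.247 kW = 2174.8 kJ/min

Q_c = 2170 kJ/min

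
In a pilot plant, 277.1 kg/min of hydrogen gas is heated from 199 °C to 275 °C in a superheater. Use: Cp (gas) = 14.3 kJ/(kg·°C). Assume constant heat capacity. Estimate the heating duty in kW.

Q = 5020 kW

Q = ṁ·Cp·ΔT = 277.1 × 14.3 × (275 − 199) = 301150 kJ/min
Converting: 301150 / 60 s = 5019.2 kW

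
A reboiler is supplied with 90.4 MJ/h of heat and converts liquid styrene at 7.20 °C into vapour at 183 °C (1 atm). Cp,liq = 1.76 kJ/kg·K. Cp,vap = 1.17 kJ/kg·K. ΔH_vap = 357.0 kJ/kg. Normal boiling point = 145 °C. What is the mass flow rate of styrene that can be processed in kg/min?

Δh = 1.76×(145−7.20) + 357.0 + 1.17×(183−145) = 643.99 kJ/kg
Q = 90.4 MJ/h = 25.111 kJ/s = 1506.7 kJ/min
ṁ = Q/Δh = 1506.7 / 643.99 = 2.3396 kg/min

ṁ = 2.34 kg/min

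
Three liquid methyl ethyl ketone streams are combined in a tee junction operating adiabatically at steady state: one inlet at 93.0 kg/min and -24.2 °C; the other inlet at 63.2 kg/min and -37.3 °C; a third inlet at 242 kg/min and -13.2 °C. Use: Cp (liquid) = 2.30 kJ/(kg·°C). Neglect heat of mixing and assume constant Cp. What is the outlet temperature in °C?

T_out = -19.6 °C

Energy balance with Q = 0: Σ ṁᵢCp,ᵢ(T_out − Tᵢ) = 0
Σ ṁᵢCp,ᵢTᵢ = 93.0×2.30×-24.2 + 63.2×2.30×-37.3 + 242×2.30×-13.2 = -17945
Σ ṁᵢCp,ᵢ = 93.0×2.30 + 63.2×2.30 + 242×2.30 = 915.86
T_out = -17945 / 915.86 = -19.594 °C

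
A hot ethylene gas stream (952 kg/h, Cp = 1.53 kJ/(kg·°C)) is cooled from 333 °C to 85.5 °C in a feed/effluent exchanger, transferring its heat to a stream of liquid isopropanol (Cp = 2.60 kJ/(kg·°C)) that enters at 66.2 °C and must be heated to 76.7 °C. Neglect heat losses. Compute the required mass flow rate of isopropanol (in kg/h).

ṁ_c = 13200 kg/h

Heat released by hot stream: Q = 952 × 1.53 × (333 − 85.5) = 360500 kJ/h
Energy balance on cold side (adiabatic exchanger): Q = ṁ_c·Cp_c·(T_c,out − T_c,in)
ṁ_c = 360500 / [2.60 × (76.7 − 66.2)] = 13205 kg/h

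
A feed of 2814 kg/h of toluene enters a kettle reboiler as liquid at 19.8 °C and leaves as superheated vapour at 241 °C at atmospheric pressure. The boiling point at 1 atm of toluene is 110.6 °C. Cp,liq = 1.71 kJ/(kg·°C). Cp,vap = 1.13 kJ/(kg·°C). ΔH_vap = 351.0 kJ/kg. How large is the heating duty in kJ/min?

Q = 30700 kJ/min

liquid 19.8→110.6 °C: 155.27 kJ/kg
vaporisation at 110.6 °C: 351 kJ/kg
vapour 110.6→241 °C: 147.35 kJ/kg
Δh = 155.27 + 351 + 147.35 = 653.62 kJ/kg
Q = ṁ·Δh = 2814 kg/h × 653.62 kJ/kg = 1.8393e+06 kJ/h
|Q| = 510.91 kW = 30655 kJ/min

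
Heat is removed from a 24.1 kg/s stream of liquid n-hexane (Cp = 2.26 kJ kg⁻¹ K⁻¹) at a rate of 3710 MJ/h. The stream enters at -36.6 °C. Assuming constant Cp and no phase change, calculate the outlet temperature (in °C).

Q = 3710 MJ/h = 1030.6 kJ/s
ΔT = Q/(ṁ·Cp) = 1030.6/(24.1×2.26) = 18.921 K
T_out = -36.6 − 18.921 = -55.521 °C

T_out = -55.5 °C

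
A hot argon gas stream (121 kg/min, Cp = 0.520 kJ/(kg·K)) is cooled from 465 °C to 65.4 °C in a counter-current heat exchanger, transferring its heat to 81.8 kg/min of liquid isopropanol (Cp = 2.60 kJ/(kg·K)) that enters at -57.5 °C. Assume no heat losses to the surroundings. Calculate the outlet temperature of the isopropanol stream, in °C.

T_c,out = 60.7 °C

Heat released by hot stream: Q = 121 × 0.520 × (465 − 65.4) = 25143 kJ/min
Energy balance on cold side (adiabatic exchanger): Q = ṁ_c·Cp_c·(T_c,out − T_c,in)
T_c,out = -57.5 + 25143/(81.8 × 2.60) = 60.719 °C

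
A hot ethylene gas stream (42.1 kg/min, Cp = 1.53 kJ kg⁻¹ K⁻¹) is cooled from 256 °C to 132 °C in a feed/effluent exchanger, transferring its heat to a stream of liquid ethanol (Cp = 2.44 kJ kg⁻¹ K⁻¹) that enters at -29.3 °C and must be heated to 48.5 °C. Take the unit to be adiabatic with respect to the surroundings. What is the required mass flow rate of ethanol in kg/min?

ṁ_c = 42.1 kg/min

Heat released by hot stream: Q = 42.1 × 1.53 × (256 − 132) = 7987.2 kJ/min
Energy balance on cold side (adiabatic exchanger): Q = ṁ_c·Cp_c·(T_c,out − T_c,in)
ṁ_c = 7987.2 / [2.44 × (48.5 − -29.3)] = 42.075 kg/min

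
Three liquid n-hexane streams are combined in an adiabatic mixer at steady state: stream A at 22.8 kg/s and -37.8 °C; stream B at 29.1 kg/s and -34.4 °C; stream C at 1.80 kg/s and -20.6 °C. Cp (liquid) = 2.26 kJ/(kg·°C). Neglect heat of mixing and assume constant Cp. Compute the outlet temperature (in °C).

T_out = -35.4 °C

Energy balance with Q = 0: Σ ṁᵢCp,ᵢ(T_out − Tᵢ) = 0
Σ ṁᵢCp,ᵢTᵢ = 22.8×2.26×-37.8 + 29.1×2.26×-34.4 + 1.80×2.26×-20.6 = -4293.9
Σ ṁᵢCp,ᵢ = 22.8×2.26 + 29.1×2.26 + 1.80×2.26 = 121.36
T_out = -4293.9 / 121.36 = -35.381 °C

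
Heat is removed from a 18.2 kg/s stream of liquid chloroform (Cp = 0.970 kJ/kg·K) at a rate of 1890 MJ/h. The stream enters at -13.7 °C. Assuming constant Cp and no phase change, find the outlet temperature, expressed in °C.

T_out = -43.4 °C

Q = 1890 MJ/h = 525 kJ/s
ΔT = Q/(ṁ·Cp) = 525/(18.2×0.970) = 29.738 K
T_out = -13.7 − 29.738 = -43.438 °C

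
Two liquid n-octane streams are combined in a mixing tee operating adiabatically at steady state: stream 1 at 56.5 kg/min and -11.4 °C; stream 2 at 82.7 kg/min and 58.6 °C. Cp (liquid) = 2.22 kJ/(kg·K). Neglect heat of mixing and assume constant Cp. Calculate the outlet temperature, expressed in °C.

T_out = 30.2 °C

Adiabatic, steady state ⇒ Σ ṁᵢCp,ᵢ(T_out − Tᵢ) = 0
T_out = Σ ṁᵢCp,ᵢTᵢ / Σ ṁᵢCp,ᵢ
      = 9328.7 / 309.02 = 30.188 °C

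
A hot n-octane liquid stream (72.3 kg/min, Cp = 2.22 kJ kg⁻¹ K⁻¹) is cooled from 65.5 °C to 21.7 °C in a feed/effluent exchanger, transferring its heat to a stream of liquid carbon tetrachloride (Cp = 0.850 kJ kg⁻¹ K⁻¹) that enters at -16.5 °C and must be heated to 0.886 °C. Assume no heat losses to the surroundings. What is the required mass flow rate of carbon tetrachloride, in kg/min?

Heat released by hot stream: Q = 72.3 × 2.22 × (65.5 − 21.7) = 7030.2 kJ/min
Energy balance on cold side (adiabatic exchanger): Q = ṁ_c·Cp_c·(T_c,out − T_c,in)
ṁ_c = 7030.2 / [0.850 × (0.886 − -16.5)] = 475.71 kg/min

ṁ_c = 476 kg/min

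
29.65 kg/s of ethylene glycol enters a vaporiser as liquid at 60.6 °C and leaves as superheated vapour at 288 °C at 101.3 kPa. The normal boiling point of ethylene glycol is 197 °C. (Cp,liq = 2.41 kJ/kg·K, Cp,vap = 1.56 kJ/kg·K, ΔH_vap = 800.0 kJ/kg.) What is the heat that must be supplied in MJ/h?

Q = 136000 MJ/h

liquid 60.6→197 °C: 328.72 kJ/kg
vaporisation at 197 °C: 800 kJ/kg
vapour 197→288 °C: 141.96 kJ/kg
Δh = 328.72 + 800 + 141.96 = 1270.7 kJ/kg
Q = ṁ·Δh = 29.65 kg/s × 1270.7 kJ/kg = 37676 kJ/s
|Q| = 37676 kW = 135630 MJ/h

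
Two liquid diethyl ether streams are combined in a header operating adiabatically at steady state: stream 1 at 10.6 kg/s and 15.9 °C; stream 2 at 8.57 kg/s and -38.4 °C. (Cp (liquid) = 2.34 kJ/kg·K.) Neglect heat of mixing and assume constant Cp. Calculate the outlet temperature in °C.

T_out = -8.37 °C

Adiabatic, steady state ⇒ Σ ṁᵢCp,ᵢ(T_out − Tᵢ) = 0
T_out = Σ ṁᵢCp,ᵢTᵢ / Σ ṁᵢCp,ᵢ
      = -375.68 / 44.858 = -8.375 °C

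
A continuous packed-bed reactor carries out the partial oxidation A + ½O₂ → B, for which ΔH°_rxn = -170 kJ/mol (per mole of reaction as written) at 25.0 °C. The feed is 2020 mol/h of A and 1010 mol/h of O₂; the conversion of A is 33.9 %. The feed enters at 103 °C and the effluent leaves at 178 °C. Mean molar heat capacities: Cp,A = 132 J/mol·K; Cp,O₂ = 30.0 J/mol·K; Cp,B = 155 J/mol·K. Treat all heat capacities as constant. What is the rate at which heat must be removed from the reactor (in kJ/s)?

Q_out = 25.9 kJ/s

Extent of reaction ξ = 0.339 × 2020 = 684.78 mol/h
Reaction term: ξ·ΔH°_rxn = 684.78 × -170 = -116410 kJ/h
Sensible, feed 103→25 °C: -23161 kJ/h
Outlet flows (mol/h): A 1335.2, O₂ 667.61, B 684.78
Sensible, products 25→178 °C: 46270 kJ/h
Q = ΔH = -93304 kJ/h = -25.918 kW
Heat removed = 25.918 kJ/s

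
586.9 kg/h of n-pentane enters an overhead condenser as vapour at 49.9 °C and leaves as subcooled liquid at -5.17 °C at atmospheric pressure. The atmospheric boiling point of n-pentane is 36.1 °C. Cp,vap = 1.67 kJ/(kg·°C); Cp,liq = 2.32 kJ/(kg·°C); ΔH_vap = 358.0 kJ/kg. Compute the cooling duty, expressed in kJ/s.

Q_c = 77.7 kJ/s

vapour 49.9→36.1 °C: -23.046 kJ/kg
condensation at 36.1 °C: -358 kJ/kg
liquid 36.1→-5.17 °C: -95.746 kJ/kg
Δh = -23.046 + -358 + -95.746 = -476.79 kJ/kg
Q = ṁ·Δh = 586.9 kg/h × -476.79 kJ/kg = -279830 kJ/h
|Q| = 77.73 kW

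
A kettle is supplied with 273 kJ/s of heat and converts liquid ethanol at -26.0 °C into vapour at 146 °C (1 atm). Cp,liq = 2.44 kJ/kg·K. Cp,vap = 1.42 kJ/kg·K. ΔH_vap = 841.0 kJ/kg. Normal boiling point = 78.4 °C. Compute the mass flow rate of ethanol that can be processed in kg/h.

ṁ = 825 kg/h

Δh = 2.44×(78.4−-26.0) + 841.0 + 1.42×(146−78.4) = 1191.7 kJ/kg
Q = 273 kJ/s = 273 kJ/s = 982800 kJ/h
ṁ = Q/Δh = 982800 / 1191.7 = 824.68 kg/h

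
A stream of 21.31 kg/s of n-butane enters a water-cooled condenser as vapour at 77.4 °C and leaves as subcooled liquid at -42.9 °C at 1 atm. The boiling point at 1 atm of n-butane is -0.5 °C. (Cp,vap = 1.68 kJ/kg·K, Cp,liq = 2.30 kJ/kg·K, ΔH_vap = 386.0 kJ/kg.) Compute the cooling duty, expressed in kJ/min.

vapour 77.4→-0.5 °C: -130.87 kJ/kg
condensation at -0.5 °C: -386 kJ/kg
liquid -0.5→-42.9 °C: -97.52 kJ/kg
Δh = -130.87 + -386 + -97.52 = -614.39 kJ/kg
Q = ṁ·Δh = 21.31 kg/s × -614.39 kJ/kg = -13093 kJ/s
|Q| = 13093 kW = 785560 kJ/min

Q_c = 786000 kJ/min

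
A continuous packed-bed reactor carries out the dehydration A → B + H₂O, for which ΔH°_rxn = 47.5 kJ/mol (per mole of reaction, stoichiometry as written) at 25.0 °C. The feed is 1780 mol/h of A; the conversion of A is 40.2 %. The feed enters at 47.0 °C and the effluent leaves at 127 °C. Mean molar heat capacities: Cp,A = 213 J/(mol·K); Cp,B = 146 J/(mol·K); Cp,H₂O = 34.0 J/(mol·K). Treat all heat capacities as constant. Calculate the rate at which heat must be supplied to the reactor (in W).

Extent of reaction ξ = 0.402 × 1780 = 715.56 mol/h
Reaction term: ξ·ΔH°_rxn = 715.56 × 47.5 = 33989 kJ/h
Sensible, feed 47.0→25 °C: -8341.1 kJ/h
Outlet flows (mol/h): A 1064.4, B 715.56, H₂O 715.56
Sensible, products 25→127 °C: 36264 kJ/h
Q = ΔH = 61912 kJ/h = 17.198 kW
Heat supplied = 17198 W

Q_in = 17200 W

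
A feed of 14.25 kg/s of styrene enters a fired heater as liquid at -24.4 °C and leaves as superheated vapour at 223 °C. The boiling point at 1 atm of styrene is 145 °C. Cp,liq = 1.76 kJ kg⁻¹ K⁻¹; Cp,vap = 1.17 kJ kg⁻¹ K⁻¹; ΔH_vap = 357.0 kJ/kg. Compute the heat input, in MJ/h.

Q = 38300 MJ/h

liquid -24.4→145 °C: 298.14 kJ/kg
vaporisation at 145 °C: 357 kJ/kg
vapour 145→223 °C: 91.26 kJ/kg
Δh = 298.14 + 357 + 91.26 = 746.4 kJ/kg
Q = ṁ·Δh = 14.25 kg/s × 746.4 kJ/kg = 10636 kJ/s
|Q| = 10636 kW = 38291 MJ/h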